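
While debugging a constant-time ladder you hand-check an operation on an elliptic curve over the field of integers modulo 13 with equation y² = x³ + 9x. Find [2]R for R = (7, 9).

(12, 4)

tangent at (7, 9): λ = (3·7² + 9)/(2·9) ≡ 0/5. 5⁻¹ ≡ 8 (mod 13), so λ ≡ 0·8 ≡ 0.
  x = λ² - 7 - 7 = 0 - 14 ≡ 12; y = λ·(7 - 12) - 9 ≡ 4. → (12, 4)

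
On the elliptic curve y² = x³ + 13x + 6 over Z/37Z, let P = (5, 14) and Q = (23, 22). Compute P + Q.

(5, 14) + (23, 22). λ = (22 - 14)/(23 - 5) ≡ 8/18 mod 37. 18⁻¹ ≡ 35 (mod 37), so λ ≡ 21.
  x = λ² - 5 - 23 = 441 - 28 ≡ 6; y = λ·(5 - 6) - 14 ≡ 2. → (6, 2)

(6, 2)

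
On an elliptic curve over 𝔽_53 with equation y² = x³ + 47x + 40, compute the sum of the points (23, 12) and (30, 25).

(24, 24)

(23, 12) + (30, 25). λ = (25 - 12)/(30 - 23) ≡ 13/7 mod 53. 7⁻¹ ≡ 38 (mod 53) since 7·38 = 266 ≡ 1, so λ ≡ 17.
  x = λ² - 23 - 30 = 289 - 53 ≡ 24; y = λ·(23 - 24) - 12 ≡ 24. → (24, 24)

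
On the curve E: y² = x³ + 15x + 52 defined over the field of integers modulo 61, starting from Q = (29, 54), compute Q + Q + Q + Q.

Repeated addition: build up to 4Q.
2Q: tangent at (29, 54): λ = (3·29² + 15)/(2·54) ≡ 37/47. 47⁻¹ ≡ 13 (mod 61), so λ ≡ 37·13 ≡ 54.
  x = λ² - 29 - 29 = 2916 - 58 ≡ 52; y = λ·(29 - 52) - 54 ≡ 46. → (52, 46)
3Q: (52, 46) + (29, 54). λ = (54 - 46)/(29 - 52) ≡ 8/38 mod 61. 38⁻¹ ≡ 53 (mod 61), so λ ≡ 58.
  x = λ² - 52 - 29 = 3364 - 81 ≡ 50; y = λ·(52 - 50) - 46 ≡ 9. → (50, 9)
4Q: (50, 9) + (29, 54). λ = (54 - 9)/(29 - 50) ≡ 45/40 mod 61. 40⁻¹ ≡ 29 (mod 61) since 40·29 = 1160 ≡ 1, so λ ≡ 24.
  x = λ² - 50 - 29 = 576 - 79 ≡ 9; y = λ·(50 - 9) - 9 ≡ 60. → (9, 60)

(9, 60)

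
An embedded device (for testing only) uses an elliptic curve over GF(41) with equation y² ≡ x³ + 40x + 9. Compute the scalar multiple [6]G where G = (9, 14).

(28, 11)

Double-and-add on 6 = (110)₂. Start with G = (9, 14) for the leading 1-bit.
double: tangent at (9, 14): λ = (3·9² + 40)/(2·14) ≡ 37/28. 28⁻¹ ≡ 22 (mod 41), so λ ≡ 37·22 ≡ 35.
  x = λ² - 9 - 9 = 1225 - 18 ≡ 18; y = λ·(9 - 18) - 14 ≡ 40. → (18, 40)
add G: (18, 40) + (9, 14). λ = (14 - 40)/(9 - 18) ≡ 15/32 mod 41. 32⁻¹ ≡ 9 (mod 41) since 32·9 = 288 ≡ 1, so λ ≡ 12.
  x = λ² - 18 - 9 = 144 - 27 ≡ 35; y = λ·(18 - 35) - 40 ≡ 2. → (35, 2)
double: tangent at (35, 2): λ = (3·35² + 40)/(2·2) ≡ 25/4. 4⁻¹ ≡ 31 (mod 41), so λ ≡ 25·31 ≡ 37.
  x = λ² - 35 - 35 = 1369 - 70 ≡ 28; y = λ·(35 - 28) - 2 ≡ 11. → (28, 11)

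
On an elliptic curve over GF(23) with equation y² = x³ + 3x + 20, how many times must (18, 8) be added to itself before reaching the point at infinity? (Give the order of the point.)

2P: tangent at (18, 8): λ = (3·18² + 3)/(2·8) ≡ 9/16. 16⁻¹ ≡ 13 (mod 23) since 16·13 = 208 ≡ 1, so λ ≡ 9·13 ≡ 2.
  x = λ² - 18 - 18 = 4 - 36 ≡ 14; y = λ·(18 - 14) - 8 ≡ 0. → (14, 0)
3P: (14, 0) + (18, 8). λ = (8 - 0)/(18 - 14) ≡ 8/4 mod 23. 4⁻¹ ≡ 6 (mod 23) since 4·6 = 24 ≡ 1, so λ ≡ 2.
  x = λ² - 14 - 18 = 4 - 32 ≡ 18; y = λ·(14 - 18) - 0 ≡ 15. → (18, 15)
4P: (18, 15) + (18, 8): same x and y₁ ≡ -y₂, so the sum is the point at infinity.
4P = the point at infinity, so the order is 4.

4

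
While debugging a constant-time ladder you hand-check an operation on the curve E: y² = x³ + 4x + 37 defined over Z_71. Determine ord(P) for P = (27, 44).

2P: tangent at (27, 44): λ = (3·27² + 4)/(2·44) ≡ 61/17. 17⁻¹ ≡ 46 (mod 71), so λ ≡ 61·46 ≡ 37.
  x = λ² - 27 - 27 = 1369 - 54 ≡ 37; y = λ·(27 - 37) - 44 ≡ 12. → (37, 12)
3P: (37, 12) + (27, 44). λ = (44 - 12)/(27 - 37) ≡ 32/61 mod 71. 61⁻¹ ≡ 7 (mod 71) since 61·7 = 427 ≡ 1, so λ ≡ 11.
  x = λ² - 37 - 27 = 121 - 64 ≡ 57; y = λ·(37 - 57) - 12 ≡ 52. → (57, 52)
4P: (57, 52) + (27, 44). λ = (44 - 52)/(27 - 57) ≡ 63/41 mod 71. 41⁻¹ ≡ 26 (mod 71) since 41·26 = 1066 ≡ 1, so λ ≡ 5.
  x = λ² - 57 - 27 = 25 - 84 ≡ 12; y = λ·(57 - 12) - 52 ≡ 31. → (12, 31)
5P: (12, 31) + (27, 44). λ = (44 - 31)/(27 - 12) ≡ 13/15 mod 71. 15⁻¹ ≡ 19 (mod 71) since 15·19 = 285 ≡ 1, so λ ≡ 34.
  x = λ² - 12 - 27 = 1156 - 39 ≡ 52; y = λ·(12 - 52) - 31 ≡ 29. → (52, 29)
6P: (52, 29) + (27, 44). λ = (44 - 29)/(27 - 52) ≡ 15/46 mod 71. 46⁻¹ ≡ 17 (mod 71), so λ ≡ 42.
  x = λ² - 52 - 27 = 1764 - 79 ≡ 52; y = λ·(52 - 52) - 29 ≡ 42. → (52, 42)
7P: (52, 42) + (27, 44). λ = (44 - 42)/(27 - 52) ≡ 2/46 mod 71. 46⁻¹ ≡ 17 (mod 71) since 46·17 = 782 ≡ 1, so λ ≡ 34.
  x = λ² - 52 - 27 = 1156 - 79 ≡ 12; y = λ·(52 - 12) - 42 ≡ 40. → (12, 40)
8P: (12, 40) + (27, 44). λ = (44 - 40)/(27 - 12) ≡ 4/15 mod 71. 15⁻¹ ≡ 19 (mod 71), so λ ≡ 5.
  x = λ² - 12 - 27 = 25 - 39 ≡ 57; y = λ·(12 - 57) - 40 ≡ 19. → (57, 19)
9P: (57, 19) + (27, 44). λ = (44 - 19)/(27 - 57) ≡ 25/41 mod 71. 41⁻¹ ≡ 26 (mod 71) since 41·26 = 1066 ≡ 1, so λ ≡ 11.
  x = λ² - 57 - 27 = 121 - 84 ≡ 37; y = λ·(57 - 37) - 19 ≡ 59. → (37, 59)
10P: (37, 59) + (27, 44). λ = (44 - 59)/(27 - 37) ≡ 56/61 mod 71. 61⁻¹ ≡ 7 (mod 71) since 61·7 = 427 ≡ 1, so λ ≡ 37.
  x = λ² - 37 - 27 = 1369 - 64 ≡ 27; y = λ·(37 - 27) - 59 ≡ 27. → (27, 27)
11P: (27, 27) + (27, 44): same x and y₁ ≡ -y₂, so the sum is ∞.
11P = ∞, so the order is 11.

11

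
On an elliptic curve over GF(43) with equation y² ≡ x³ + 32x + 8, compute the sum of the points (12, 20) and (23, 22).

(12, 20) + (23, 22). λ = (22 - 20)/(23 - 12) ≡ 2/11 mod 43. 11⁻¹ ≡ 4 (mod 43), so λ ≡ 8.
  x = λ² - 12 - 23 = 64 - 35 ≡ 29; y = λ·(12 - 29) - 20 ≡ 16. → (29, 16)

(29, 16)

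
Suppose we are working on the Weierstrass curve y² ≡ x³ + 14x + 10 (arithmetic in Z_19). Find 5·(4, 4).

(6, 14)

Write G = (4, 4).
Double-and-add on 5 = (101)₂. Start with G = (4, 4) for the leading 1-bit.
double: tangent at (4, 4): λ = (3·4² + 14)/(2·4) ≡ 5/8. 8⁻¹ ≡ 12 (mod 19), so λ ≡ 5·12 ≡ 3.
  x = λ² - 4 - 4 = 9 - 8 ≡ 1; y = λ·(4 - 1) - 4 ≡ 5. → (1, 5)
double: tangent at (1, 5): λ = (3·1² + 14)/(2·5) ≡ 17/10. 10⁻¹ ≡ 2 (mod 19), so λ ≡ 17·2 ≡ 15.
  x = λ² - 1 - 1 = 225 - 2 ≡ 14; y = λ·(1 - 14) - 5 ≡ 9. → (14, 9)
add G: (14, 9) + (4, 4). λ = (4 - 9)/(4 - 14) ≡ 14/9 mod 19. 9⁻¹ ≡ 17 (mod 19) since 9·17 = 153 ≡ 1, so λ ≡ 10.
  x = λ² - 14 - 4 = 100 - 18 ≡ 6; y = λ·(14 - 6) - 9 ≡ 14. → (6, 14)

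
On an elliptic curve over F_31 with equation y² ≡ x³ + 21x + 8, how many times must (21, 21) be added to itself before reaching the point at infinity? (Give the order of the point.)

2P: tangent at (21, 21): λ = (3·21² + 21)/(2·21) ≡ 11/11. 11⁻¹ ≡ 17 (mod 31) since 11·17 = 187 ≡ 1, so λ ≡ 11·17 ≡ 1.
  x = λ² - 21 - 21 = 1 - 42 ≡ 21; y = λ·(21 - 21) - 21 ≡ 10. → (21, 10)
3P: (21, 10) + (21, 21): same x and y₁ ≡ -y₂, so the sum is the point at infinity.
3P = the point at infinity, so the order is 3.

3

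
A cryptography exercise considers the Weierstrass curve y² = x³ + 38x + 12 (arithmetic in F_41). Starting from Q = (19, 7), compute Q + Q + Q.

Repeated addition: build up to 3Q.
2Q: tangent at (19, 7): λ = (3·19² + 38)/(2·7) ≡ 14/14. 14⁻¹ ≡ 3 (mod 41) since 14·3 = 42 ≡ 1, so λ ≡ 14·3 ≡ 1.
  x = λ² - 19 - 19 = 1 - 38 ≡ 4; y = λ·(19 - 4) - 7 ≡ 8. → (4, 8)
3Q: (4, 8) + (19, 7). λ = (7 - 8)/(19 - 4) ≡ 40/15 mod 41. 15⁻¹ ≡ 11 (mod 41), so λ ≡ 30.
  x = λ² - 4 - 19 = 900 - 23 ≡ 16; y = λ·(4 - 16) - 8 ≡ 1. → (16, 1)

(16, 1)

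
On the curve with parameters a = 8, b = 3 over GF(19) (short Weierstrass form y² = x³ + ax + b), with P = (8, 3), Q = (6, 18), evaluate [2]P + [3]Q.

(6, 1)

First 2P:
Repeated addition: build up to 2P.
2P: tangent at (8, 3): λ = (3·8² + 8)/(2·3) ≡ 10/6. 6⁻¹ ≡ 16 (mod 19), so λ ≡ 10·16 ≡ 8.
  x = λ² - 8 - 8 = 64 - 16 ≡ 10; y = λ·(8 - 10) - 3 ≡ 0. → (10, 0)
2P = (10, 0).
Next 3Q:
Repeated addition: build up to 3Q.
2Q: tangent at (6, 18): λ = (3·6² + 8)/(2·18) ≡ 2/17. 17⁻¹ ≡ 9 (mod 19), so λ ≡ 2·9 ≡ 18.
  x = λ² - 6 - 6 = 324 - 12 ≡ 8; y = λ·(6 - 8) - 18 ≡ 3. → (8, 3)
3Q: (8, 3) + (6, 18). λ = (18 - 3)/(6 - 8) ≡ 15/17 mod 19. 17⁻¹ ≡ 9 (mod 19), so λ ≡ 2.
  x = λ² - 8 - 6 = 4 - 14 ≡ 9; y = λ·(8 - 9) - 3 ≡ 14. → (9, 14)
3Q = (9, 14).
Finally 2P + 3Q:
(10, 0) + (9, 14). λ = (14 - 0)/(9 - 10) ≡ 14/18 mod 19. 18⁻¹ ≡ 18 (mod 19) since 18·18 = 324 ≡ 1, so λ ≡ 5.
  x = λ² - 10 - 9 = 25 - 19 ≡ 6; y = λ·(10 - 6) - 0 ≡ 1. → (6, 1)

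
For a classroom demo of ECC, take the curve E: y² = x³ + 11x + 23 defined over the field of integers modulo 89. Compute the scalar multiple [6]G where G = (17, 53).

Repeated addition: build up to 6G.
2G: tangent at (17, 53): λ = (3·17² + 11)/(2·53) ≡ 77/17. 17⁻¹ ≡ 21 (mod 89) since 17·21 = 357 ≡ 1, so λ ≡ 77·21 ≡ 15.
  x = λ² - 17 - 17 = 225 - 34 ≡ 13; y = λ·(17 - 13) - 53 ≡ 7. → (13, 7)
3G: (13, 7) + (17, 53). λ = (53 - 7)/(17 - 13) ≡ 46/4 mod 89. 4⁻¹ ≡ 67 (mod 89), so λ ≡ 56.
  x = λ² - 13 - 17 = 3136 - 30 ≡ 80; y = λ·(13 - 80) - 7 ≡ 68. → (80, 68)
4G: (80, 68) + (17, 53). λ = (53 - 68)/(17 - 80) ≡ 74/26 mod 89. 26⁻¹ ≡ 24 (mod 89) since 26·24 = 624 ≡ 1, so λ ≡ 85.
  x = λ² - 80 - 17 = 7225 - 97 ≡ 8; y = λ·(80 - 8) - 68 ≡ 0. → (8, 0)
5G: (8, 0) + (17, 53). λ = (53 - 0)/(17 - 8) ≡ 53/9 mod 89. 9⁻¹ ≡ 10 (mod 89), so λ ≡ 85.
  x = λ² - 8 - 17 = 7225 - 25 ≡ 80; y = λ·(8 - 80) - 0 ≡ 21. → (80, 21)
6G: (80, 21) + (17, 53). λ = (53 - 21)/(17 - 80) ≡ 32/26 mod 89. 26⁻¹ ≡ 24 (mod 89) since 26·24 = 624 ≡ 1, so λ ≡ 56.
  x = λ² - 80 - 17 = 3136 - 97 ≡ 13; y = λ·(80 - 13) - 21 ≡ 82. → (13, 82)

(13, 82)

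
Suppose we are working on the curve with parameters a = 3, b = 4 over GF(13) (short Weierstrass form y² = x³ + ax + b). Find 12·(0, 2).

Write P = (0, 2).
Double-and-add on 12 = (1100)₂. Start with P = (0, 2) for the leading 1-bit.
double: tangent at (0, 2): λ = (3·0² + 3)/(2·2) ≡ 3/4. 4⁻¹ ≡ 10 (mod 13) since 4·10 = 40 ≡ 1, so λ ≡ 3·10 ≡ 4.
  x = λ² - 0 - 0 = 16 - 0 ≡ 3; y = λ·(0 - 3) - 2 ≡ 12. → (3, 12)
add P: (3, 12) + (0, 2). λ = (2 - 12)/(0 - 3) ≡ 3/10 mod 13. 10⁻¹ ≡ 4 (mod 13), so λ ≡ 12.
  x = λ² - 3 - 0 = 144 - 3 ≡ 11; y = λ·(3 - 11) - 12 ≡ 9. → (11, 9)
double: tangent at (11, 9): λ = (3·11² + 3)/(2·9) ≡ 2/5. 5⁻¹ ≡ 8 (mod 13), so λ ≡ 2·8 ≡ 3.
  x = λ² - 11 - 11 = 9 - 22 ≡ 0; y = λ·(11 - 0) - 9 ≡ 11. → (0, 11)
double: tangent at (0, 11): λ = (3·0² + 3)/(2·11) ≡ 3/9. 9⁻¹ ≡ 3 (mod 13) since 9·3 = 27 ≡ 1, so λ ≡ 3·3 ≡ 9.
  x = λ² - 0 - 0 = 81 - 0 ≡ 3; y = λ·(0 - 3) - 11 ≡ 1. → (3, 1)

(3, 1)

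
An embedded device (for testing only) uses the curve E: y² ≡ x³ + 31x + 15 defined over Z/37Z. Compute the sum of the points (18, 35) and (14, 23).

(18, 35) + (14, 23). λ = (23 - 35)/(14 - 18) ≡ 25/33 mod 37. 33⁻¹ ≡ 9 (mod 37), so λ ≡ 3.
  x = λ² - 18 - 14 = 9 - 32 ≡ 14; y = λ·(18 - 14) - 35 ≡ 14. → (14, 14)

(14, 14)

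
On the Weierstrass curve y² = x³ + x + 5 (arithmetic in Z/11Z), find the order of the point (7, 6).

11

2P: tangent at (7, 6): λ = (3·7² + 1)/(2·6) ≡ 5/1. 1⁻¹ ≡ 1 (mod 11), so λ ≡ 5·1 ≡ 5.
  x = λ² - 7 - 7 = 25 - 14 ≡ 0; y = λ·(7 - 0) - 6 ≡ 7. → (0, 7)
3P: (0, 7) + (7, 6). λ = (6 - 7)/(7 - 0) ≡ 10/7 mod 11. 7⁻¹ ≡ 8 (mod 11) since 7·8 = 56 ≡ 1, so λ ≡ 3.
  x = λ² - 0 - 7 = 9 - 7 ≡ 2; y = λ·(0 - 2) - 7 ≡ 9. → (2, 9)
4P: (2, 9) + (7, 6). λ = (6 - 9)/(7 - 2) ≡ 8/5 mod 11. 5⁻¹ ≡ 9 (mod 11), so λ ≡ 6.
  x = λ² - 2 - 7 = 36 - 9 ≡ 5; y = λ·(2 - 5) - 9 ≡ 6. → (5, 6)
5P: (5, 6) + (7, 6). λ = (6 - 6)/(7 - 5) ≡ 0/2 mod 11. 2⁻¹ ≡ 6 (mod 11) since 2·6 = 12 ≡ 1, so λ ≡ 0.
  x = λ² - 5 - 7 = 0 - 12 ≡ 10; y = λ·(5 - 10) - 6 ≡ 5. → (10, 5)
6P: (10, 5) + (7, 6). λ = (6 - 5)/(7 - 10) ≡ 1/8 mod 11. 8⁻¹ ≡ 7 (mod 11), so λ ≡ 7.
  x = λ² - 10 - 7 = 49 - 17 ≡ 10; y = λ·(10 - 10) - 5 ≡ 6. → (10, 6)
7P: (10, 6) + (7, 6). λ = (6 - 6)/(7 - 10) ≡ 0/8 mod 11. 8⁻¹ ≡ 7 (mod 11), so λ ≡ 0.
  x = λ² - 10 - 7 = 0 - 17 ≡ 5; y = λ·(10 - 5) - 6 ≡ 5. → (5, 5)
8P: (5, 5) + (7, 6). λ = (6 - 5)/(7 - 5) ≡ 1/2 mod 11. 2⁻¹ ≡ 6 (mod 11), so λ ≡ 6.
  x = λ² - 5 - 7 = 36 - 12 ≡ 2; y = λ·(5 - 2) - 5 ≡ 2. → (2, 2)
9P: (2, 2) + (7, 6). λ = (6 - 2)/(7 - 2) ≡ 4/5 mod 11. 5⁻¹ ≡ 9 (mod 11), so λ ≡ 3.
  x = λ² - 2 - 7 = 9 - 9 ≡ 0; y = λ·(2 - 0) - 2 ≡ 4. → (0, 4)
10P: (0, 4) + (7, 6). λ = (6 - 4)/(7 - 0) ≡ 2/7 mod 11. 7⁻¹ ≡ 8 (mod 11), so λ ≡ 5.
  x = λ² - 0 - 7 = 25 - 7 ≡ 7; y = λ·(0 - 7) - 4 ≡ 5. → (7, 5)
11P: (7, 5) + (7, 6): same x and y₁ ≡ -y₂, so the sum is O.
11P = O, so the order is 11.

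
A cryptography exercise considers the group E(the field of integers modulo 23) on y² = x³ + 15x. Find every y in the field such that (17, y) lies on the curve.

x³ + 15x + 0 = 5168 ≡ 16 (mod 23).
Square roots of 16 mod 23: 4 and 19 (since 4² = 16 ≡ 16).

4, 19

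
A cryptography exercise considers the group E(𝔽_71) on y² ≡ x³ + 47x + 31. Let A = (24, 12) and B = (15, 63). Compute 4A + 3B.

First 4A:
Repeated addition: build up to 4A.
2A: tangent at (24, 12): λ = (3·24² + 47)/(2·12) ≡ 0/24. 24⁻¹ ≡ 3 (mod 71), so λ ≡ 0·3 ≡ 0.
  x = λ² - 24 - 24 = 0 - 48 ≡ 23; y = λ·(24 - 23) - 12 ≡ 59. → (23, 59)
3A: (23, 59) + (24, 12). λ = (12 - 59)/(24 - 23) ≡ 24/1 mod 71. 1⁻¹ ≡ 1 (mod 71), so λ ≡ 24.
  x = λ² - 23 - 24 = 576 - 47 ≡ 32; y = λ·(23 - 32) - 59 ≡ 9. → (32, 9)
4A: (32, 9) + (24, 12). λ = (12 - 9)/(24 - 32) ≡ 3/63 mod 71. 63⁻¹ ≡ 62 (mod 71) since 63·62 = 3906 ≡ 1, so λ ≡ 44.
  x = λ² - 32 - 24 = 1936 - 56 ≡ 34; y = λ·(32 - 34) - 9 ≡ 45. → (34, 45)
4A = (34, 45).
Next 3B:
Repeated addition: build up to 3B.
2B: tangent at (15, 63): λ = (3·15² + 47)/(2·63) ≡ 12/55. 55⁻¹ ≡ 31 (mod 71), so λ ≡ 12·31 ≡ 17.
  x = λ² - 15 - 15 = 289 - 30 ≡ 46; y = λ·(15 - 46) - 63 ≡ 49. → (46, 49)
3B: (46, 49) + (15, 63). λ = (63 - 49)/(15 - 46) ≡ 14/40 mod 71. 40⁻¹ ≡ 16 (mod 71), so λ ≡ 11.
  x = λ² - 46 - 15 = 121 - 61 ≡ 60; y = λ·(46 - 60) - 49 ≡ 10. → (60, 10)
3B = (60, 10).
Finally 4A + 3B:
(34, 45) + (60, 10). λ = (10 - 45)/(60 - 34) ≡ 36/26 mod 71. 26⁻¹ ≡ 41 (mod 71), so λ ≡ 56.
  x = λ² - 34 - 60 = 3136 - 94 ≡ 60; y = λ·(34 - 60) - 45 ≡ 61. → (60, 61)

(60, 61)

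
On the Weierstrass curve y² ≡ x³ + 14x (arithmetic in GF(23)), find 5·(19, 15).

(7, 21)

Write Q = (19, 15).
Double-and-add on 5 = (101)₂. Start with Q = (19, 15) for the leading 1-bit.
double: tangent at (19, 15): λ = (3·19² + 14)/(2·15) ≡ 16/7. 7⁻¹ ≡ 10 (mod 23), so λ ≡ 16·10 ≡ 22.
  x = λ² - 19 - 19 = 484 - 38 ≡ 9; y = λ·(19 - 9) - 15 ≡ 21. → (9, 21)
double: tangent at (9, 21): λ = (3·9² + 14)/(2·21) ≡ 4/19. 19⁻¹ ≡ 17 (mod 23), so λ ≡ 4·17 ≡ 22.
  x = λ² - 9 - 9 = 484 - 18 ≡ 6; y = λ·(9 - 6) - 21 ≡ 22. → (6, 22)
add Q: (6, 22) + (19, 15). λ = (15 - 22)/(19 - 6) ≡ 16/13 mod 23. 13⁻¹ ≡ 16 (mod 23), so λ ≡ 3.
  x = λ² - 6 - 19 = 9 - 25 ≡ 7; y = λ·(6 - 7) - 22 ≡ 21. → (7, 21)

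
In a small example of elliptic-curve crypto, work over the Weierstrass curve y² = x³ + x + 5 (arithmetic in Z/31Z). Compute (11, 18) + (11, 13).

O

The two points share x = 11 and their y-coordinates satisfy 18 + 13 ≡ 0 (mod 31), so they are inverses. Their sum is 𝒪.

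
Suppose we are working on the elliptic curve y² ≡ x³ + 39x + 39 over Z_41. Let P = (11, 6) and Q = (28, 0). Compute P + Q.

(20, 2)

(11, 6) + (28, 0). λ = (0 - 6)/(28 - 11) ≡ 35/17 mod 41. 17⁻¹ ≡ 29 (mod 41), so λ ≡ 31.
  x = λ² - 11 - 28 = 961 - 39 ≡ 20; y = λ·(11 - 20) - 6 ≡ 2. → (20, 2)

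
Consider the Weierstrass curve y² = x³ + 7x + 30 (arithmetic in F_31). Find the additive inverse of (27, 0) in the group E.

(27, 0)

-(27, 0) = (27, -0 mod 31) = (27, 0).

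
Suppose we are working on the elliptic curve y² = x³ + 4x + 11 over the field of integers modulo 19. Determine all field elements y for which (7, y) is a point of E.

none

x³ + 4x + 11 = 382 ≡ 2 (mod 19).
2 is a non-residue mod 19; no y exists.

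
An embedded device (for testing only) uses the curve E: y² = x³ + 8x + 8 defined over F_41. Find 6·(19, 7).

(15, 10)

Write P = (19, 7).
Repeated addition: build up to 6P.
2P: tangent at (19, 7): λ = (3·19² + 8)/(2·7) ≡ 25/14. 14⁻¹ ≡ 3 (mod 41), so λ ≡ 25·3 ≡ 34.
  x = λ² - 19 - 19 = 1156 - 38 ≡ 11; y = λ·(19 - 11) - 7 ≡ 19. → (11, 19)
3P: (11, 19) + (19, 7). λ = (7 - 19)/(19 - 11) ≡ 29/8 mod 41. 8⁻¹ ≡ 36 (mod 41) since 8·36 = 288 ≡ 1, so λ ≡ 19.
  x = λ² - 11 - 19 = 361 - 30 ≡ 3; y = λ·(11 - 3) - 19 ≡ 10. → (3, 10)
4P: (3, 10) + (19, 7). λ = (7 - 10)/(19 - 3) ≡ 38/16 mod 41. 16⁻¹ ≡ 18 (mod 41), so λ ≡ 28.
  x = λ² - 3 - 19 = 784 - 22 ≡ 24; y = λ·(3 - 24) - 10 ≡ 17. → (24, 17)
5P: (24, 17) + (19, 7). λ = (7 - 17)/(19 - 24) ≡ 31/36 mod 41. 36⁻¹ ≡ 8 (mod 41), so λ ≡ 2.
  x = λ² - 24 - 19 = 4 - 43 ≡ 2; y = λ·(24 - 2) - 17 ≡ 27. → (2, 27)
6P: (2, 27) + (19, 7). λ = (7 - 27)/(19 - 2) ≡ 21/17 mod 41. 17⁻¹ ≡ 29 (mod 41), so λ ≡ 35.
  x = λ² - 2 - 19 = 1225 - 21 ≡ 15; y = λ·(2 - 15) - 27 ≡ 10. → (15, 10)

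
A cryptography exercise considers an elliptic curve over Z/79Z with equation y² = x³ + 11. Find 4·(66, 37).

(43, 26)

Write P = (66, 37).
Double-and-add on 4 = (100)₂. Start with P = (66, 37) for the leading 1-bit.
double: tangent at (66, 37): λ = (3·66² + 0)/(2·37) ≡ 33/74. 74⁻¹ ≡ 63 (mod 79), so λ ≡ 33·63 ≡ 25.
  x = λ² - 66 - 66 = 625 - 132 ≡ 19; y = λ·(66 - 19) - 37 ≡ 32. → (19, 32)
double: tangent at (19, 32): λ = (3·19² + 0)/(2·32) ≡ 56/64. 64⁻¹ ≡ 21 (mod 79), so λ ≡ 56·21 ≡ 70.
  x = λ² - 19 - 19 = 4900 - 38 ≡ 43; y = λ·(19 - 43) - 32 ≡ 26. → (43, 26)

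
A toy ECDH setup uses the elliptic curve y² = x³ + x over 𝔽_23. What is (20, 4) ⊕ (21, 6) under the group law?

(9, 18)

(20, 4) + (21, 6). λ = (6 - 4)/(21 - 20) ≡ 2/1 mod 23. 1⁻¹ ≡ 1 (mod 23), so λ ≡ 2.
  x = λ² - 20 - 21 = 4 - 41 ≡ 9; y = λ·(20 - 9) - 4 ≡ 18. → (9, 18)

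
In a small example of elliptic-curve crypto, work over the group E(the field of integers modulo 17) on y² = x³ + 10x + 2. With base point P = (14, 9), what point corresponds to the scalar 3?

(4, 2)

Repeated addition: build up to 3P.
2P: tangent at (14, 9): λ = (3·14² + 10)/(2·9) ≡ 3/1. 1⁻¹ ≡ 1 (mod 17) since 1·1 = 1 ≡ 1, so λ ≡ 3·1 ≡ 3.
  x = λ² - 14 - 14 = 9 - 28 ≡ 15; y = λ·(14 - 15) - 9 ≡ 5. → (15, 5)
3P: (15, 5) + (14, 9). λ = (9 - 5)/(14 - 15) ≡ 4/16 mod 17. 16⁻¹ ≡ 16 (mod 17) since 16·16 = 256 ≡ 1, so λ ≡ 13.
  x = λ² - 15 - 14 = 169 - 29 ≡ 4; y = λ·(15 - 4) - 5 ≡ 2. → (4, 2)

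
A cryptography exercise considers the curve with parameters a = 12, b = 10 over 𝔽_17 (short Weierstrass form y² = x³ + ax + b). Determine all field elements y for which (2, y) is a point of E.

5, 12

x³ + 12x + 10 = 42 ≡ 8 (mod 17).
Square roots of 8 mod 17: 5 and 12 (since 5² = 25 ≡ 8).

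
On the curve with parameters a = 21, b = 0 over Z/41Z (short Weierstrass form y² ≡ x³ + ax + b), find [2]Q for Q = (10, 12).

(25, 18)

tangent at (10, 12): λ = (3·10² + 21)/(2·12) ≡ 34/24. 24⁻¹ ≡ 12 (mod 41), so λ ≡ 34·12 ≡ 39.
  x = λ² - 10 - 10 = 1521 - 20 ≡ 25; y = λ·(10 - 25) - 12 ≡ 18. → (25, 18)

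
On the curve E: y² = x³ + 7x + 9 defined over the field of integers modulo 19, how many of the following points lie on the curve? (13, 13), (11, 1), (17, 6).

1

(13, 13): 13² ≡ 17, rhs ≡ 17 → on.
(11, 1): 1² ≡ 1, rhs ≡ 11 → off.
(17, 6): 6² ≡ 17, rhs ≡ 6 → off.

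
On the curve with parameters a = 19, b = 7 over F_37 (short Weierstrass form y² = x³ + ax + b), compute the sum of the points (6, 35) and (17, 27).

(13, 34)

(6, 35) + (17, 27). λ = (27 - 35)/(17 - 6) ≡ 29/11 mod 37. 11⁻¹ ≡ 27 (mod 37) since 11·27 = 297 ≡ 1, so λ ≡ 6.
  x = λ² - 6 - 17 = 36 - 23 ≡ 13; y = λ·(6 - 13) - 35 ≡ 34. → (13, 34)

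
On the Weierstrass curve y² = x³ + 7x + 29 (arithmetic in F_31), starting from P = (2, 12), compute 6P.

Double-and-add on 6 = (110)₂. Start with P = (2, 12) for the leading 1-bit.
double: tangent at (2, 12): λ = (3·2² + 7)/(2·12) ≡ 19/24. 24⁻¹ ≡ 22 (mod 31) since 24·22 = 528 ≡ 1, so λ ≡ 19·22 ≡ 15.
  x = λ² - 2 - 2 = 225 - 4 ≡ 4; y = λ·(2 - 4) - 12 ≡ 20. → (4, 20)
add P: (4, 20) + (2, 12). λ = (12 - 20)/(2 - 4) ≡ 23/29 mod 31. 29⁻¹ ≡ 15 (mod 31) since 29·15 = 435 ≡ 1, so λ ≡ 4.
  x = λ² - 4 - 2 = 16 - 6 ≡ 10; y = λ·(4 - 10) - 20 ≡ 18. → (10, 18)
double: tangent at (10, 18): λ = (3·10² + 7)/(2·18) ≡ 28/5. 5⁻¹ ≡ 25 (mod 31), so λ ≡ 28·25 ≡ 18.
  x = λ² - 10 - 10 = 324 - 20 ≡ 25; y = λ·(10 - 25) - 18 ≡ 22. → (25, 22)

(25, 22)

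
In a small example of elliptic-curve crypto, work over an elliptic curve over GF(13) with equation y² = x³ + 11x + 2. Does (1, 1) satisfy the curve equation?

yes

y² = 1² ≡ 1; x³ + 11x + 2 = 14 ≡ 1 (mod 13). 1 = 1.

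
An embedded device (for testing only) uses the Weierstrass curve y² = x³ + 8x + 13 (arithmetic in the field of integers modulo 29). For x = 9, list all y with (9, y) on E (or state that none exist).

x³ + 8x + 13 = 814 ≡ 2 (mod 29).
2 is a non-residue mod 29; no y exists.

none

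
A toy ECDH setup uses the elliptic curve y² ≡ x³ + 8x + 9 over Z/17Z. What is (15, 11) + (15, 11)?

(3, 3)

tangent at (15, 11): λ = (3·15² + 8)/(2·11) ≡ 3/5. 5⁻¹ ≡ 7 (mod 17), so λ ≡ 3·7 ≡ 4.
  x = λ² - 15 - 15 = 16 - 30 ≡ 3; y = λ·(15 - 3) - 11 ≡ 3. → (3, 3)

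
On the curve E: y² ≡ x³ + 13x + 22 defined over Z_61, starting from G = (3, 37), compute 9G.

Repeated addition: build up to 9G.
2G: tangent at (3, 37): λ = (3·3² + 13)/(2·37) ≡ 40/13. 13⁻¹ ≡ 47 (mod 61), so λ ≡ 40·47 ≡ 50.
  x = λ² - 3 - 3 = 2500 - 6 ≡ 54; y = λ·(3 - 54) - 37 ≡ 36. → (54, 36)
3G: (54, 36) + (3, 37). λ = (37 - 36)/(3 - 54) ≡ 1/10 mod 61. 10⁻¹ ≡ 55 (mod 61), so λ ≡ 55.
  x = λ² - 54 - 3 = 3025 - 57 ≡ 40; y = λ·(54 - 40) - 36 ≡ 2. → (40, 2)
4G: (40, 2) + (3, 37). λ = (37 - 2)/(3 - 40) ≡ 35/24 mod 61. 24⁻¹ ≡ 28 (mod 61) since 24·28 = 672 ≡ 1, so λ ≡ 4.
  x = λ² - 40 - 3 = 16 - 43 ≡ 34; y = λ·(40 - 34) - 2 ≡ 22. → (34, 22)
5G: (34, 22) + (3, 37). λ = (37 - 22)/(3 - 34) ≡ 15/30 mod 61. 30⁻¹ ≡ 59 (mod 61), so λ ≡ 31.
  x = λ² - 34 - 3 = 961 - 37 ≡ 9; y = λ·(34 - 9) - 22 ≡ 21. → (9, 21)
6G: (9, 21) + (3, 37). λ = (37 - 21)/(3 - 9) ≡ 16/55 mod 61. 55⁻¹ ≡ 10 (mod 61), so λ ≡ 38.
  x = λ² - 9 - 3 = 1444 - 12 ≡ 29; y = λ·(9 - 29) - 21 ≡ 12. → (29, 12)
7G: (29, 12) + (3, 37). λ = (37 - 12)/(3 - 29) ≡ 25/35 mod 61. 35⁻¹ ≡ 7 (mod 61) since 35·7 = 245 ≡ 1, so λ ≡ 53.
  x = λ² - 29 - 3 = 2809 - 32 ≡ 32; y = λ·(29 - 32) - 12 ≡ 12. → (32, 12)
8G: (32, 12) + (3, 37). λ = (37 - 12)/(3 - 32) ≡ 25/32 mod 61. 32⁻¹ ≡ 21 (mod 61), so λ ≡ 37.
  x = λ² - 32 - 3 = 1369 - 35 ≡ 53; y = λ·(32 - 53) - 12 ≡ 4. → (53, 4)
9G: (53, 4) + (3, 37). λ = (37 - 4)/(3 - 53) ≡ 33/11 mod 61. 11⁻¹ ≡ 50 (mod 61) since 11·50 = 550 ≡ 1, so λ ≡ 3.
  x = λ² - 53 - 3 = 9 - 56 ≡ 14; y = λ·(53 - 14) - 4 ≡ 52. → (14, 52)

(14, 52)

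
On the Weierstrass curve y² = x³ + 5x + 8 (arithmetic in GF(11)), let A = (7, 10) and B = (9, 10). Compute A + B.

(7, 10) + (9, 10). λ = (10 - 10)/(9 - 7) ≡ 0/2 mod 11. 2⁻¹ ≡ 6 (mod 11) since 2·6 = 12 ≡ 1, so λ ≡ 0.
  x = λ² - 7 - 9 = 0 - 16 ≡ 6; y = λ·(7 - 6) - 10 ≡ 1. → (6, 1)

(6, 1)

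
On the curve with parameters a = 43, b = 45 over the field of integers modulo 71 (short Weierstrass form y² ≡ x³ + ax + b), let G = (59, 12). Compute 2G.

(49, 38)

tangent at (59, 12): λ = (3·59² + 43)/(2·12) ≡ 49/24. 24⁻¹ ≡ 3 (mod 71), so λ ≡ 49·3 ≡ 5.
  x = λ² - 59 - 59 = 25 - 118 ≡ 49; y = λ·(59 - 49) - 12 ≡ 38. → (49, 38)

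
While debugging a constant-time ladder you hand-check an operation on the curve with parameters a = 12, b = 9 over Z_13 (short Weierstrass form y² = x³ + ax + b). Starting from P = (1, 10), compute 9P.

O

Repeated addition: build up to 9P.
2P: tangent at (1, 10): λ = (3·1² + 12)/(2·10) ≡ 2/7. 7⁻¹ ≡ 2 (mod 13) since 7·2 = 14 ≡ 1, so λ ≡ 2·2 ≡ 4.
  x = λ² - 1 - 1 = 16 - 2 ≡ 1; y = λ·(1 - 1) - 10 ≡ 3. → (1, 3)
3P: (1, 3) + (1, 10): same x and y₁ ≡ -y₂, so the sum is the point at infinity.
4P: the point at infinity + (1, 10) = (1, 10) (identity).
5P: tangent at (1, 10): λ = (3·1² + 12)/(2·10) ≡ 2/7. 7⁻¹ ≡ 2 (mod 13), so λ ≡ 2·2 ≡ 4.
  x = λ² - 1 - 1 = 16 - 2 ≡ 1; y = λ·(1 - 1) - 10 ≡ 3. → (1, 3)
6P: (1, 3) + (1, 10): same x and y₁ ≡ -y₂, so the sum is the point at infinity.
7P: the point at infinity + (1, 10) = (1, 10) (identity).
8P: tangent at (1, 10): λ = (3·1² + 12)/(2·10) ≡ 2/7. 7⁻¹ ≡ 2 (mod 13) since 7·2 = 14 ≡ 1, so λ ≡ 2·2 ≡ 4.
  x = λ² - 1 - 1 = 16 - 2 ≡ 1; y = λ·(1 - 1) - 10 ≡ 3. → (1, 3)
9P: (1, 3) + (1, 10): same x and y₁ ≡ -y₂, so the sum is the point at infinity.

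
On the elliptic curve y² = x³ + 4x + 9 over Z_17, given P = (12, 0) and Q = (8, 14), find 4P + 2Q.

(16, 15)

First 4P:
Repeated addition: build up to 4P.
2P: (12, 0) + (12, 0): same x and y₁ ≡ -y₂, so the sum is the point at infinity.
3P: the point at infinity + (12, 0) = (12, 0) (identity).
4P: (12, 0) + (12, 0): same x and y₁ ≡ -y₂, so the sum is the point at infinity.
4P = the point at infinity.
Next 2Q:
Repeated addition: build up to 2Q.
2Q: tangent at (8, 14): λ = (3·8² + 4)/(2·14) ≡ 9/11. 11⁻¹ ≡ 14 (mod 17) since 11·14 = 154 ≡ 1, so λ ≡ 9·14 ≡ 7.
  x = λ² - 8 - 8 = 49 - 16 ≡ 16; y = λ·(8 - 16) - 14 ≡ 15. → (16, 15)
2Q = (16, 15).
Finally 4P + 2Q:
the point at infinity + (16, 15) = (16, 15) (identity).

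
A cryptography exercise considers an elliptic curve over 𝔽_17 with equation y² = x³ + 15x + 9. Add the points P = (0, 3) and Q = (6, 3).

(11, 14)

(0, 3) + (6, 3). λ = (3 - 3)/(6 - 0) ≡ 0/6 mod 17. 6⁻¹ ≡ 3 (mod 17), so λ ≡ 0.
  x = λ² - 0 - 6 = 0 - 6 ≡ 11; y = λ·(0 - 11) - 3 ≡ 14. → (11, 14)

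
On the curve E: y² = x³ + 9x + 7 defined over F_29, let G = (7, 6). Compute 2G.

tangent at (7, 6): λ = (3·7² + 9)/(2·6) ≡ 11/12. 12⁻¹ ≡ 17 (mod 29) since 12·17 = 204 ≡ 1, so λ ≡ 11·17 ≡ 13.
  x = λ² - 7 - 7 = 169 - 14 ≡ 10; y = λ·(7 - 10) - 6 ≡ 13. → (10, 13)

(10, 13)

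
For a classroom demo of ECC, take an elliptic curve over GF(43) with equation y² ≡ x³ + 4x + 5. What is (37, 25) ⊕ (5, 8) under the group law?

(37, 25) + (5, 8). λ = (8 - 25)/(5 - 37) ≡ 26/11 mod 43. 11⁻¹ ≡ 4 (mod 43), so λ ≡ 18.
  x = λ² - 37 - 5 = 324 - 42 ≡ 24; y = λ·(37 - 24) - 25 ≡ 37. → (24, 37)

(24, 37)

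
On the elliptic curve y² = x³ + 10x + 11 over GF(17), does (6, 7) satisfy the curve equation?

yes

y² = 7² ≡ 15; x³ + 10x + 11 = 287 ≡ 15 (mod 17). 15 = 15.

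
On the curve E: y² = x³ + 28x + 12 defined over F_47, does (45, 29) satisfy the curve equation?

yes

y² = 29² ≡ 42; x³ + 28x + 12 = 92397 ≡ 42 (mod 47). 42 = 42.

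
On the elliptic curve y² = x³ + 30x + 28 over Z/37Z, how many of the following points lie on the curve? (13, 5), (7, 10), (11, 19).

(13, 5): 5² ≡ 25, rhs ≡ 25 → on.
(7, 10): 10² ≡ 26, rhs ≡ 26 → on.
(11, 19): 19² ≡ 28, rhs ≡ 24 → off.

2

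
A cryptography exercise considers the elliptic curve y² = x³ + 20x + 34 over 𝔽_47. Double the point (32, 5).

tangent at (32, 5): λ = (3·32² + 20)/(2·5) ≡ 37/10. 10⁻¹ ≡ 33 (mod 47) since 10·33 = 330 ≡ 1, so λ ≡ 37·33 ≡ 46.
  x = λ² - 32 - 32 = 2116 - 64 ≡ 31; y = λ·(32 - 31) - 5 ≡ 41. → (31, 41)

(31, 41)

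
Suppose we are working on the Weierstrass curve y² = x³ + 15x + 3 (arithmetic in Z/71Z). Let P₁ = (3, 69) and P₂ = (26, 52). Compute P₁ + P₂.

(3, 69) + (26, 52). λ = (52 - 69)/(26 - 3) ≡ 54/23 mod 71. 23⁻¹ ≡ 34 (mod 71), so λ ≡ 61.
  x = λ² - 3 - 26 = 3721 - 29 ≡ 0; y = λ·(3 - 0) - 69 ≡ 43. → (0, 43)

(0, 43)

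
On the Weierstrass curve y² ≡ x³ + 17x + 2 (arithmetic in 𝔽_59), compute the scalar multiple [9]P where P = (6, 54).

(6, 54)

Repeated addition: build up to 9P.
2P: tangent at (6, 54): λ = (3·6² + 17)/(2·54) ≡ 7/49. 49⁻¹ ≡ 53 (mod 59), so λ ≡ 7·53 ≡ 17.
  x = λ² - 6 - 6 = 289 - 12 ≡ 41; y = λ·(6 - 41) - 54 ≡ 0. → (41, 0)
3P: (41, 0) + (6, 54). λ = (54 - 0)/(6 - 41) ≡ 54/24 mod 59. 24⁻¹ ≡ 32 (mod 59) since 24·32 = 768 ≡ 1, so λ ≡ 17.
  x = λ² - 41 - 6 = 289 - 47 ≡ 6; y = λ·(41 - 6) - 0 ≡ 5. → (6, 5)
4P: (6, 5) + (6, 54): same x and y₁ ≡ -y₂, so the sum is O.
5P: O + (6, 54) = (6, 54) (identity).
6P: tangent at (6, 54): λ = (3·6² + 17)/(2·54) ≡ 7/49. 49⁻¹ ≡ 53 (mod 59), so λ ≡ 7·53 ≡ 17.
  x = λ² - 6 - 6 = 289 - 12 ≡ 41; y = λ·(6 - 41) - 54 ≡ 0. → (41, 0)
7P: (41, 0) + (6, 54). λ = (54 - 0)/(6 - 41) ≡ 54/24 mod 59. 24⁻¹ ≡ 32 (mod 59) since 24·32 = 768 ≡ 1, so λ ≡ 17.
  x = λ² - 41 - 6 = 289 - 47 ≡ 6; y = λ·(41 - 6) - 0 ≡ 5. → (6, 5)
8P: (6, 5) + (6, 54): same x and y₁ ≡ -y₂, so the sum is O.
9P: O + (6, 54) = (6, 54) (identity).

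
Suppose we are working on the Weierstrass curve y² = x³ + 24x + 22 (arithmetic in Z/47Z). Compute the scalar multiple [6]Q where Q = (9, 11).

(22, 23)

Repeated addition: build up to 6Q.
2Q: tangent at (9, 11): λ = (3·9² + 24)/(2·11) ≡ 32/22. 22⁻¹ ≡ 15 (mod 47), so λ ≡ 32·15 ≡ 10.
  x = λ² - 9 - 9 = 100 - 18 ≡ 35; y = λ·(9 - 35) - 11 ≡ 11. → (35, 11)
3Q: (35, 11) + (9, 11). λ = (11 - 11)/(9 - 35) ≡ 0/21 mod 47. 21⁻¹ ≡ 9 (mod 47) since 21·9 = 189 ≡ 1, so λ ≡ 0.
  x = λ² - 35 - 9 = 0 - 44 ≡ 3; y = λ·(35 - 3) - 11 ≡ 36. → (3, 36)
4Q: (3, 36) + (9, 11). λ = (11 - 36)/(9 - 3) ≡ 22/6 mod 47. 6⁻¹ ≡ 8 (mod 47) since 6·8 = 48 ≡ 1, so λ ≡ 35.
  x = λ² - 3 - 9 = 1225 - 12 ≡ 38; y = λ·(3 - 38) - 36 ≡ 8. → (38, 8)
5Q: (38, 8) + (9, 11). λ = (11 - 8)/(9 - 38) ≡ 3/18 mod 47. 18⁻¹ ≡ 34 (mod 47) since 18·34 = 612 ≡ 1, so λ ≡ 8.
  x = λ² - 38 - 9 = 64 - 47 ≡ 17; y = λ·(38 - 17) - 8 ≡ 19. → (17, 19)
6Q: (17, 19) + (9, 11). λ = (11 - 19)/(9 - 17) ≡ 39/39 mod 47. 39⁻¹ ≡ 41 (mod 47) since 39·41 = 1599 ≡ 1, so λ ≡ 1.
  x = λ² - 17 - 9 = 1 - 26 ≡ 22; y = λ·(17 - 22) - 19 ≡ 23. → (22, 23)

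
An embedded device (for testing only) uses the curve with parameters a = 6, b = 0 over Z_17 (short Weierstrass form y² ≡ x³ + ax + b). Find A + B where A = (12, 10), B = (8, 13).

(12, 10) + (8, 13). λ = (13 - 10)/(8 - 12) ≡ 3/13 mod 17. 13⁻¹ ≡ 4 (mod 17), so λ ≡ 12.
  x = λ² - 12 - 8 = 144 - 20 ≡ 5; y = λ·(12 - 5) - 10 ≡ 6. → (5, 6)

(5, 6)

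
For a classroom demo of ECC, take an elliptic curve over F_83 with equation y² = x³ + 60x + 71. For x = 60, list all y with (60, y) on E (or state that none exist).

none

x³ + 60x + 71 = 219671 ≡ 53 (mod 83).
53 is a non-residue mod 83; no y exists.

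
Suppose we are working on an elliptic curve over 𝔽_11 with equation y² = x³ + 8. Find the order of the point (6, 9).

2P: tangent at (6, 9): λ = (3·6² + 0)/(2·9) ≡ 9/7. 7⁻¹ ≡ 8 (mod 11) since 7·8 = 56 ≡ 1, so λ ≡ 9·8 ≡ 6.
  x = λ² - 6 - 6 = 36 - 12 ≡ 2; y = λ·(6 - 2) - 9 ≡ 4. → (2, 4)
3P: (2, 4) + (6, 9). λ = (9 - 4)/(6 - 2) ≡ 5/4 mod 11. 4⁻¹ ≡ 3 (mod 11), so λ ≡ 4.
  x = λ² - 2 - 6 = 16 - 8 ≡ 8; y = λ·(2 - 8) - 4 ≡ 5. → (8, 5)
4P: (8, 5) + (6, 9). λ = (9 - 5)/(6 - 8) ≡ 4/9 mod 11. 9⁻¹ ≡ 5 (mod 11) since 9·5 = 45 ≡ 1, so λ ≡ 9.
  x = λ² - 8 - 6 = 81 - 14 ≡ 1; y = λ·(8 - 1) - 5 ≡ 3. → (1, 3)
5P: (1, 3) + (6, 9). λ = (9 - 3)/(6 - 1) ≡ 6/5 mod 11. 5⁻¹ ≡ 9 (mod 11) since 5·9 = 45 ≡ 1, so λ ≡ 10.
  x = λ² - 1 - 6 = 100 - 7 ≡ 5; y = λ·(1 - 5) - 3 ≡ 1. → (5, 1)
6P: (5, 1) + (6, 9). λ = (9 - 1)/(6 - 5) ≡ 8/1 mod 11. 1⁻¹ ≡ 1 (mod 11), so λ ≡ 8.
  x = λ² - 5 - 6 = 64 - 11 ≡ 9; y = λ·(5 - 9) - 1 ≡ 0. → (9, 0)
7P: (9, 0) + (6, 9). λ = (9 - 0)/(6 - 9) ≡ 9/8 mod 11. 8⁻¹ ≡ 7 (mod 11), so λ ≡ 8.
  x = λ² - 9 - 6 = 64 - 15 ≡ 5; y = λ·(9 - 5) - 0 ≡ 10. → (5, 10)
8P: (5, 10) + (6, 9). λ = (9 - 10)/(6 - 5) ≡ 10/1 mod 11. 1⁻¹ ≡ 1 (mod 11), so λ ≡ 10.
  x = λ² - 5 - 6 = 100 - 11 ≡ 1; y = λ·(5 - 1) - 10 ≡ 8. → (1, 8)
9P: (1, 8) + (6, 9). λ = (9 - 8)/(6 - 1) ≡ 1/5 mod 11. 5⁻¹ ≡ 9 (mod 11), so λ ≡ 9.
  x = λ² - 1 - 6 = 81 - 7 ≡ 8; y = λ·(1 - 8) - 8 ≡ 6. → (8, 6)
10P: (8, 6) + (6, 9). λ = (9 - 6)/(6 - 8) ≡ 3/9 mod 11. 9⁻¹ ≡ 5 (mod 11), so λ ≡ 4.
  x = λ² - 8 - 6 = 16 - 14 ≡ 2; y = λ·(8 - 2) - 6 ≡ 7. → (2, 7)
11P: (2, 7) + (6, 9). λ = (9 - 7)/(6 - 2) ≡ 2/4 mod 11. 4⁻¹ ≡ 3 (mod 11) since 4·3 = 12 ≡ 1, so λ ≡ 6.
  x = λ² - 2 - 6 = 36 - 8 ≡ 6; y = λ·(2 - 6) - 7 ≡ 2. → (6, 2)
12P: (6, 2) + (6, 9): same x and y₁ ≡ -y₂, so the sum is 𝒪.
12P = 𝒪, so the order is 12.

12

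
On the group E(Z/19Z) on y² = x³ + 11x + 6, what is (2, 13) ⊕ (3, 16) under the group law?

(4, 0)

(2, 13) + (3, 16). λ = (16 - 13)/(3 - 2) ≡ 3/1 mod 19. 1⁻¹ ≡ 1 (mod 19), so λ ≡ 3.
  x = λ² - 2 - 3 = 9 - 5 ≡ 4; y = λ·(2 - 4) - 13 ≡ 0. → (4, 0)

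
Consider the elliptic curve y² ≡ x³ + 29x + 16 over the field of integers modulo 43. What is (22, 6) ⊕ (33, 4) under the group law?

(9, 19)

(22, 6) + (33, 4). λ = (4 - 6)/(33 - 22) ≡ 41/11 mod 43. 11⁻¹ ≡ 4 (mod 43), so λ ≡ 35.
  x = λ² - 22 - 33 = 1225 - 55 ≡ 9; y = λ·(22 - 9) - 6 ≡ 19. → (9, 19)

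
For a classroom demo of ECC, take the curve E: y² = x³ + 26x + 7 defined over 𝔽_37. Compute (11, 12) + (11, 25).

O

The two points share x = 11 and their y-coordinates satisfy 12 + 25 ≡ 0 (mod 37), so they are inverses. Their sum is the point at infinity.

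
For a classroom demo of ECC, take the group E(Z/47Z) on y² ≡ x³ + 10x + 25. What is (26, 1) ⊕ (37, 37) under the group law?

(26, 1) + (37, 37). λ = (37 - 1)/(37 - 26) ≡ 36/11 mod 47. 11⁻¹ ≡ 30 (mod 47) since 11·30 = 330 ≡ 1, so λ ≡ 46.
  x = λ² - 26 - 37 = 2116 - 63 ≡ 32; y = λ·(26 - 32) - 1 ≡ 5. → (32, 5)

(32, 5)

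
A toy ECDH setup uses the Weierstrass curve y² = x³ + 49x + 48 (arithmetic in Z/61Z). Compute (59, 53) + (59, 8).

O

The two points share x = 59 and their y-coordinates satisfy 53 + 8 ≡ 0 (mod 61), so they are inverses. Their sum is O.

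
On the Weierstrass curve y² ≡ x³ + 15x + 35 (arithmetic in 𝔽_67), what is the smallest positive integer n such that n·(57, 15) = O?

6

2P: tangent at (57, 15): λ = (3·57² + 15)/(2·15) ≡ 47/30. 30⁻¹ ≡ 38 (mod 67), so λ ≡ 47·38 ≡ 44.
  x = λ² - 57 - 57 = 1936 - 114 ≡ 13; y = λ·(57 - 13) - 15 ≡ 45. → (13, 45)
3P: (13, 45) + (57, 15). λ = (15 - 45)/(57 - 13) ≡ 37/44 mod 67. 44⁻¹ ≡ 32 (mod 67) since 44·32 = 1408 ≡ 1, so λ ≡ 45.
  x = λ² - 13 - 57 = 2025 - 70 ≡ 12; y = λ·(13 - 12) - 45 ≡ 0. → (12, 0)
4P: (12, 0) + (57, 15). λ = (15 - 0)/(57 - 12) ≡ 15/45 mod 67. 45⁻¹ ≡ 3 (mod 67), so λ ≡ 45.
  x = λ² - 12 - 57 = 2025 - 69 ≡ 13; y = λ·(12 - 13) - 0 ≡ 22. → (13, 22)
5P: (13, 22) + (57, 15). λ = (15 - 22)/(57 - 13) ≡ 60/44 mod 67. 44⁻¹ ≡ 32 (mod 67), so λ ≡ 44.
  x = λ² - 13 - 57 = 1936 - 70 ≡ 57; y = λ·(13 - 57) - 22 ≡ 52. → (57, 52)
6P: (57, 52) + (57, 15): same x and y₁ ≡ -y₂, so the sum is O.
6P = O, so the order is 6.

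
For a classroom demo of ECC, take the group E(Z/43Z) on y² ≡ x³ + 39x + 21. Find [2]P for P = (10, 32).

(37, 42)

tangent at (10, 32): λ = (3·10² + 39)/(2·32) ≡ 38/21. 21⁻¹ ≡ 41 (mod 43), so λ ≡ 38·41 ≡ 10.
  x = λ² - 10 - 10 = 100 - 20 ≡ 37; y = λ·(10 - 37) - 32 ≡ 42. → (37, 42)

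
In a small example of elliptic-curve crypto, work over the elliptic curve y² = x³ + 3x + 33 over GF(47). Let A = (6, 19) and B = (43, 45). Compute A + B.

(6, 19) + (43, 45). λ = (45 - 19)/(43 - 6) ≡ 26/37 mod 47. 37⁻¹ ≡ 14 (mod 47), so λ ≡ 35.
  x = λ² - 6 - 43 = 1225 - 49 ≡ 1; y = λ·(6 - 1) - 19 ≡ 15. → (1, 15)

(1, 15)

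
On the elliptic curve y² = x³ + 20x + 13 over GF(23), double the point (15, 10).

(6, 21)

tangent at (15, 10): λ = (3·15² + 20)/(2·10) ≡ 5/20. 20⁻¹ ≡ 15 (mod 23) since 20·15 = 300 ≡ 1, so λ ≡ 5·15 ≡ 6.
  x = λ² - 15 - 15 = 36 - 30 ≡ 6; y = λ·(15 - 6) - 10 ≡ 21. → (6, 21)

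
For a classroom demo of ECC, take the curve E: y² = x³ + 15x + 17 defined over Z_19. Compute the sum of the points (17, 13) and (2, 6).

(17, 13) + (2, 6). λ = (6 - 13)/(2 - 17) ≡ 12/4 mod 19. 4⁻¹ ≡ 5 (mod 19) since 4·5 = 20 ≡ 1, so λ ≡ 3.
  x = λ² - 17 - 2 = 9 - 19 ≡ 9; y = λ·(17 - 9) - 13 ≡ 11. → (9, 11)

(9, 11)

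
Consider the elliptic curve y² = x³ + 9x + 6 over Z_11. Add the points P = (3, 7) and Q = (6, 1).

(6, 10)

(3, 7) + (6, 1). λ = (1 - 7)/(6 - 3) ≡ 5/3 mod 11. 3⁻¹ ≡ 4 (mod 11) since 3·4 = 12 ≡ 1, so λ ≡ 9.
  x = λ² - 3 - 6 = 81 - 9 ≡ 6; y = λ·(3 - 6) - 7 ≡ 10. → (6, 10)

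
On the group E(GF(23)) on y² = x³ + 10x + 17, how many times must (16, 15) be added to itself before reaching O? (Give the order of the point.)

2P: tangent at (16, 15): λ = (3·16² + 10)/(2·15) ≡ 19/7. 7⁻¹ ≡ 10 (mod 23), so λ ≡ 19·10 ≡ 6.
  x = λ² - 16 - 16 = 36 - 32 ≡ 4; y = λ·(16 - 4) - 15 ≡ 11. → (4, 11)
3P: (4, 11) + (16, 15). λ = (15 - 11)/(16 - 4) ≡ 4/12 mod 23. 12⁻¹ ≡ 2 (mod 23), so λ ≡ 8.
  x = λ² - 4 - 16 = 64 - 20 ≡ 21; y = λ·(4 - 21) - 11 ≡ 14. → (21, 14)
4P: (21, 14) + (16, 15). λ = (15 - 14)/(16 - 21) ≡ 1/18 mod 23. 18⁻¹ ≡ 9 (mod 23) since 18·9 = 162 ≡ 1, so λ ≡ 9.
  x = λ² - 21 - 16 = 81 - 37 ≡ 21; y = λ·(21 - 21) - 14 ≡ 9. → (21, 9)
5P: (21, 9) + (16, 15). λ = (15 - 9)/(16 - 21) ≡ 6/18 mod 23. 18⁻¹ ≡ 9 (mod 23) since 18·9 = 162 ≡ 1, so λ ≡ 8.
  x = λ² - 21 - 16 = 64 - 37 ≡ 4; y = λ·(21 - 4) - 9 ≡ 12. → (4, 12)
6P: (4, 12) + (16, 15). λ = (15 - 12)/(16 - 4) ≡ 3/12 mod 23. 12⁻¹ ≡ 2 (mod 23), so λ ≡ 6.
  x = λ² - 4 - 16 = 36 - 20 ≡ 16; y = λ·(4 - 16) - 12 ≡ 8. → (16, 8)
7P: (16, 8) + (16, 15): same x and y₁ ≡ -y₂, so the sum is O.
7P = O, so the order is 7.

7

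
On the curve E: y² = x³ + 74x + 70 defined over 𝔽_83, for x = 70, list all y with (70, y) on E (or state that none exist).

27, 56

x³ + 74x + 70 = 348250 ≡ 65 (mod 83).
Square roots of 65 mod 83: 27 and 56 (since 27² = 729 ≡ 65).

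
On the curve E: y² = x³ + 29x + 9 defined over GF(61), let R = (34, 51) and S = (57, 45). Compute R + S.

(17, 48)

(34, 51) + (57, 45). λ = (45 - 51)/(57 - 34) ≡ 55/23 mod 61. 23⁻¹ ≡ 8 (mod 61), so λ ≡ 13.
  x = λ² - 34 - 57 = 169 - 91 ≡ 17; y = λ·(34 - 17) - 51 ≡ 48. → (17, 48)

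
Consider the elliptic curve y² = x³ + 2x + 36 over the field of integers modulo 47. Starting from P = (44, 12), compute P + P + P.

(33, 32)

Repeated addition: build up to 3P.
2P: tangent at (44, 12): λ = (3·44² + 2)/(2·12) ≡ 29/24. 24⁻¹ ≡ 2 (mod 47) since 24·2 = 48 ≡ 1, so λ ≡ 29·2 ≡ 11.
  x = λ² - 44 - 44 = 121 - 88 ≡ 33; y = λ·(44 - 33) - 12 ≡ 15. → (33, 15)
3P: (33, 15) + (44, 12). λ = (12 - 15)/(44 - 33) ≡ 44/11 mod 47. 11⁻¹ ≡ 30 (mod 47), so λ ≡ 4.
  x = λ² - 33 - 44 = 16 - 77 ≡ 33; y = λ·(33 - 33) - 15 ≡ 32. → (33, 32)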